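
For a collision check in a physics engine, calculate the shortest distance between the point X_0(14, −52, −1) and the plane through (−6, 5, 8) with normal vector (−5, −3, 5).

26√59/59

The plane has equation n·(r − (−6, 5, 8)) = 0, i.e. n·r = 55.
Then n·(14, −52, −1) − 55 = 26.
|n| = √(25 + 9 + 25) = √59, so the distance is |26|/√59 = 26√59/59.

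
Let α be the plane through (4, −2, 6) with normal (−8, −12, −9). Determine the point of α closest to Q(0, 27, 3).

(-8, 15, -6)

The perpendicular from Q has direction n = (−8, −12, −9): r = (0, 27, 3) + t(−8, −12, −9).
Substitute into the plane: n·(Q + tn) = -62 gives -351 + 289t = -62, so t = 1.
Foot = (0, 27, 3) + 1·(−8, −12, −9) = (−8, 15, −6).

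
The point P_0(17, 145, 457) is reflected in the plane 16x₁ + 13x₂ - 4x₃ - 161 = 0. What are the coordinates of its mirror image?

(101/21, 2837/21, 9661/21)

n = (16, 13, -4), |n|² = 441, n·P_0 − 161 = 168, so t = 168/441 = 8/21.
Foot F = P_0 − (8/21)·n = (229/21, 2941/21, 9629/21); the reflection is 2F − P_0 = (101/21, 2837/21, 9661/21).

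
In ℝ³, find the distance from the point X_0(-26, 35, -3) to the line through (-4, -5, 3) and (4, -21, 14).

2√89

A direction vector is d = (8, -16, 11).
AP = (-22, 40, -6); AP·d = -882, |AP|² = 2120, |d|² = 441.
distance² = |AP|² − (AP·d)²/|d|² = 2120 − 777924/441 = 356, so the distance is 2√89.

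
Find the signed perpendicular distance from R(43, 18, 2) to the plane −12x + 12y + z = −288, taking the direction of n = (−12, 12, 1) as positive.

n·R − (-288) = -10.
|n| = 17, so the signed distance is -10/17.

-10/17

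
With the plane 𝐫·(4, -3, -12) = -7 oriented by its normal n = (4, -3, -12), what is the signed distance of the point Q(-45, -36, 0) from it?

-5

n·Q − (-7) = -65.
|n| = 13, so the signed distance is -65/13 = -5.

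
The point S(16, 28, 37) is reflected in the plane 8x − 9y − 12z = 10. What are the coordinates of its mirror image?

n = (8, −9, −12), |n|² = 289, n·S − 10 = -578, so t = -578/289 = -2.
Foot F = S − (-2)·n = (32, 10, 13); the reflection is 2F − S = (48, −8, −11).

(48, -8, -11)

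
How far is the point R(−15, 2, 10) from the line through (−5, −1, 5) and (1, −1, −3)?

A direction vector is d = (6, 0, −8).
AP = (−10, 3, 5), and AP × d = (−24, −50, −18).
|AP × d|² = 3400 and |d|² = 100, so the distance is √(3400/100) = √34.

√34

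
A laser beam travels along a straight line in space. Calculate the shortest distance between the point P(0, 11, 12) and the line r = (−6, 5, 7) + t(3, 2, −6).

Direction vector d = (3, 2, −6).
AP = (6, 6, 5), and AP × d = (−46, 51, −6).
|AP × d|² = 4753 and |d|² = 49, so the distance is √(4753/49) = √97.

√97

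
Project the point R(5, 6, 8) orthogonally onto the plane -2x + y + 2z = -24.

n = (-2, 1, 2), |n|² = 9, and n·R − (-24) = 36.
t = 36/9 = 4, so the foot is R − t·n = (5, 6, 8) − 4·(-2, 1, 2) = (13, 2, 0).

(13, 2, 0)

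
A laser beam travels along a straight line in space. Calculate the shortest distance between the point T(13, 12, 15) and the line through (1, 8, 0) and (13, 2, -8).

√385

A direction vector is d = (12, -6, -8).
AP = (12, 4, 15), and AP × d = (58, 276, -120).
|AP × d|² = 93940 and |d|² = 244, so the distance is √(93940/244) = √385.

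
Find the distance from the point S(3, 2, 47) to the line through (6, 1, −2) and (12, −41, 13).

√2186

A direction vector is d = (6, −42, 15).
AP = (−3, 1, 49), and AP × d = (2073, 339, 120).
|AP × d|² = 4426650 and |d|² = 2025, so the distance is √(4426650/2025) = √2186.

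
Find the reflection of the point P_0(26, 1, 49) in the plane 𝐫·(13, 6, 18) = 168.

With n = (13, 6, 18), the signed offset is (n·P_0 − 168)/|n|² = 1058/529 = 2.
P_0' = P_0 − 2t·n = (26, 1, 49) − 4·(13, 6, 18) = (−26, −23, −23).

(-26, -23, -23)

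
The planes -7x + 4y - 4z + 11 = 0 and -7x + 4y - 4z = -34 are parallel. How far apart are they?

Both planes have normal n = (-7, 4, -4), |n| = 9. Any point on the first plane is at distance |(-34) − (-11)|/|n| = 23/9 from the second.

23/9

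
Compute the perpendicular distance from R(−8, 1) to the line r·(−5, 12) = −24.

76/13

The normal to the line is n = (−5, 12) with |n| = 13.
|n·R − (-24)| = |52 − (-24)| = 76, so the distance is 76/13.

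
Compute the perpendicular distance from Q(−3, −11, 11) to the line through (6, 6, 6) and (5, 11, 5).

A direction vector is d = (−1, 5, −1).
AP = (−9, −17, 5); AP·d = -81, |AP|² = 395, |d|² = 27.
distance² = |AP|² − (AP·d)²/|d|² = 395 − 6561/27 = 152, so the distance is 2√38.

2√38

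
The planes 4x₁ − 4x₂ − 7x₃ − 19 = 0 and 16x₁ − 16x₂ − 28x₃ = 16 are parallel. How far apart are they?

5/3

Divide the second equation by 4 to match normals: 4x₁ − 4x₂ − 7x₃ = 4.
With common normal n = (4, −4, −7) (|n| = 9), the distance is |19 − 4|/|n| = 15/9 = 5/3.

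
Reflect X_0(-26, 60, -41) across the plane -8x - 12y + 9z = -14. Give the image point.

With n = (-8, -12, 9), the signed offset is (n·X_0 − (-14))/|n|² = -867/289 = -3.
X_0' = X_0 − 2t·n = (-26, 60, -41) − (-6)·(-8, -12, 9) = (-74, -12, 13).

(-74, -12, 13)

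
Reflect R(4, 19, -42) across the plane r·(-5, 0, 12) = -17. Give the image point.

With n = (-5, 0, 12), the signed offset is (n·R − (-17))/|n|² = -507/169 = -3.
R' = R − 2t·n = (4, 19, -42) − (-6)·(-5, 0, 12) = (-26, 19, 30).

(-26, 19, 30)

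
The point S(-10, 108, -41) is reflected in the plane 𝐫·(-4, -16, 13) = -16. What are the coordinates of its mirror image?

(-50, -52, 89)

With n = (-4, -16, 13), the signed offset is (n·S − (-16))/|n|² = -2205/441 = -5.
S' = S − 2t·n = (-10, 108, -41) − (-10)·(-4, -16, 13) = (-50, -52, 89).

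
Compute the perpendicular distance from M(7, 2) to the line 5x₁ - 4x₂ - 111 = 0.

84√41/41

The normal to the line is n = (5, -4) with |n| = √41.
|n·M − 111| = |27 − 111| = 84, so the distance is 84/√41 = 84√41/41.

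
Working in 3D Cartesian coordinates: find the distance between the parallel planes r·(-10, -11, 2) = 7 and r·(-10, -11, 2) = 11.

4/15

With common normal n = (-10, -11, 2) (|n| = 15), the distance is |7 − 11|/|n| = 4/15.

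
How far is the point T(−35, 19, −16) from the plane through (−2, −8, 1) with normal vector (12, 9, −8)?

The plane has equation n·(r − (−2, −8, 1)) = 0, i.e. n·r = -104.
Then n·(−35, 19, −16) − (−104) = −17.
|n| = √(144 + 81 + 64) = 17, so the distance is |-17|/17 = 1.

1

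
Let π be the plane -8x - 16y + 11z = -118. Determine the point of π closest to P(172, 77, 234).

(3644/21, 1681/21, 4870/21)

The perpendicular from P has direction n = (-8, -16, 11): r = (172, 77, 234) + λ(-8, -16, 11).
Substitute into the plane: n·(P + λn) = -118 gives -34 + 441λ = -118, so λ = -4/21.
Foot = (172, 77, 234) + (-4/21)·(-8, -16, 11) = (3644/21, 1681/21, 4870/21).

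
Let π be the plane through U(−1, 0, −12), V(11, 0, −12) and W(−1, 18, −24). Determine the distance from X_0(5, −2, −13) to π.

UV = (12, 0, 0) and UW = (0, 18, −12), so a normal is n = UV × UW = (0, 144, 216).
Then n·(5, −2, −13) − (−2592) = −504.
|n| = √(0 + 20736 + 46656) = 72√13, so the distance is |-504|/(72√13) = 7/√13.

7√13/13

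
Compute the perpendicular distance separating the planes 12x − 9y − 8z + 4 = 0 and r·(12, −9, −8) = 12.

16/17

Both planes have normal n = (12, −9, −8), |n| = 17. Any point on the first plane is at distance |12 − (-4)|/|n| = 16/17 from the second.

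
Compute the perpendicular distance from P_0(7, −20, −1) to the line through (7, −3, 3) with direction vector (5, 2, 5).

√251

Direction vector d = (5, 2, 5).
AP = (0, −17, −4); AP·d = -54, |AP|² = 305, |d|² = 54.
distance² = |AP|² − (AP·d)²/|d|² = 305 − 2916/54 = 251, so the distance is √251.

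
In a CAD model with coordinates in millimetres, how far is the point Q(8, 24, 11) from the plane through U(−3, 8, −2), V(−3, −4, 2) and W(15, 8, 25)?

1

UV = (0, −12, 4) and UW = (18, 0, 27), so a normal is n = UV × UW = (−324, 72, 216).
n = (−324, 72, 216); n·P − 1116 = 396; |n| = 396; distance = 396/396 = 1.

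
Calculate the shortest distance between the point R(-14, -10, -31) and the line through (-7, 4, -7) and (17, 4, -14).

√821

A direction vector is d = (24, 0, -7).
AP = (-7, -14, -24), and AP × d = (98, -625, 336).
|AP × d|² = 513125 and |d|² = 625, so the distance is √(513125/625) = √821.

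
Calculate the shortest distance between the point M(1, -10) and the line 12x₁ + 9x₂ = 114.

64/5

The normal to the line is n = (12, 9) with |n| = 15.
|n·M − 114| = |-78 − 114| = 192, so the distance is 192/15 = 64/5.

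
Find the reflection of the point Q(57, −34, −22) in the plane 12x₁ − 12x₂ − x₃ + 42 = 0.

With n = (12, −12, −1), the signed offset is (n·Q − (-42))/|n|² = 1156/289 = 4.
Q' = Q − 2t·n = (57, −34, −22) − 8·(12, −12, −1) = (−39, 62, −14).

(-39, 62, -14)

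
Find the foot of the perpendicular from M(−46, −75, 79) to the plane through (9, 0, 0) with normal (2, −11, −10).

(-136/3, -236/3, 227/3)

The perpendicular from M has direction n = (2, −11, −10): r = (−46, −75, 79) + λ(2, −11, −10).
Substitute into the plane: n·(M + λn) = 18 gives -57 + 225λ = 18, so λ = 1/3.
Foot = (−46, −75, 79) + (1/3)·(2, −11, −10) = (−136/3, −236/3, 227/3).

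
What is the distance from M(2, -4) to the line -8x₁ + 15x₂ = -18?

58/17

The normal to the line is n = (-8, 15) with |n| = 17.
|n·M − (-18)| = |-76 − (-18)| = 58, so the distance is 58/17.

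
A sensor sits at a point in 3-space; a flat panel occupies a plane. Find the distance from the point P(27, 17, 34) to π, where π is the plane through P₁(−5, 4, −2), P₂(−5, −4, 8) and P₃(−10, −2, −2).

17√77/77

P₁P₂ = (0, −8, 10) and P₁P₃ = (−5, −6, 0), so a normal is n = P₁P₂ × P₁P₃ = (60, −50, −40).
d = |60·27 + (-50)·17 + (-40)·34 − (-420)| / √(3600 + 2500 + 1600) = |-170| / (10√77) = 17√77/77.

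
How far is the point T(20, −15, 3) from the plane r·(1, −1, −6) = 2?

n = (1, −1, −6); n·P − 2 = 15; |n| = √38; distance = 15/√38 = 15√38/38.

15√38/38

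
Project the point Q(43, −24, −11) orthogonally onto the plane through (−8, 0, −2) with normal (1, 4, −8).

(128/3, -76/3, -25/3)

n = (1, 4, −8), |n|² = 81, and n·Q − 8 = 27.
t = 27/81 = 1/3, so the foot is Q − t·n = (43, −24, −11) − (1/3)·(1, 4, −8) = (128/3, −76/3, −25/3).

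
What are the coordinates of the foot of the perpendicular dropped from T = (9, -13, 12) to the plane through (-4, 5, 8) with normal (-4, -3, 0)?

The perpendicular from T has direction n = (-4, -3, 0): r = (9, -13, 12) + λ(-4, -3, 0).
Substitute into the plane: n·(T + λn) = 1 gives 3 + 25λ = 1, so λ = -2/25.
Foot = (9, -13, 12) + (-2/25)·(-4, -3, 0) = (233/25, -319/25, 12).

(233/25, -319/25, 12)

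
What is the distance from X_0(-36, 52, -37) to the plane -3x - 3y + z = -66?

n = (-3, -3, 1); n·P − (-66) = -19; |n| = √19; distance = 19/√19 = √19.

√19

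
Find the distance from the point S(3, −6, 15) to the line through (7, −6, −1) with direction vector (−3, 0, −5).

Direction vector d = (−3, 0, −5).
AP = (−4, 0, 16); AP·d = -68, |AP|² = 272, |d|² = 34.
distance² = |AP|² − (AP·d)²/|d|² = 272 − 4624/34 = 136, so the distance is 2√34.

2√34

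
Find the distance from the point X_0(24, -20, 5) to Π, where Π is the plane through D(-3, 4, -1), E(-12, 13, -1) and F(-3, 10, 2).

DE = (-9, 9, 0) and DF = (0, 6, 3), so a normal is n = DE × DF = (27, 27, -54).
Then n·(24, -20, 5) - 81 = -243.
|n| = √(729 + 729 + 2916) = 27√6, so the distance is |-243|/(27√6) = 9/√6.

9/√6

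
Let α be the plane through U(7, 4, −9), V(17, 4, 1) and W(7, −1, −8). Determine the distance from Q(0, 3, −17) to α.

6/√51

UV = (10, 0, 10) and UW = (0, −5, 1), so a normal is n = UV × UW = (50, −10, −50).
d = |50·0 + (-10)·3 + (-50)·(-17) − 760| / √(2500 + 100 + 2500) = |60| / (10√51) = 2√51/17.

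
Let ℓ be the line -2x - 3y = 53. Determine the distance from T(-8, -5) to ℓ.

22/√13

The normal to the line is n = (-2, -3) with |n| = √13.
|n·T − 53| = |31 − 53| = 22, so the distance is 22/√13.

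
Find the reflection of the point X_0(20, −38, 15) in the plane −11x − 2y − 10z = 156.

(-24, -46, -25)

With n = (−11, −2, −10), the signed offset is (n·X_0 − 156)/|n|² = -450/225 = -2.
X_0' = X_0 − 2t·n = (20, −38, 15) − (-4)·(−11, −2, −10) = (−24, −46, −25).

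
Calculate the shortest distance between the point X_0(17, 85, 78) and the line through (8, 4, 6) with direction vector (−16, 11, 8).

Direction vector d = (−16, 11, 8).
AP = (9, 81, 72), and AP × d = (−144, −1224, 1395).
|AP × d|² = 3464937 and |d|² = 441, so the distance is √(3464937/441) = √7857 = 9√97.

9√97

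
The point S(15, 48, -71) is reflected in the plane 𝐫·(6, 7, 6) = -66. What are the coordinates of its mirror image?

With n = (6, 7, 6), the signed offset is (n·S − (-66))/|n|² = 66/121 = 6/11.
S' = S − 2t·n = (15, 48, -71) − (12/11)·(6, 7, 6) = (93/11, 444/11, -853/11).

(93/11, 444/11, -853/11)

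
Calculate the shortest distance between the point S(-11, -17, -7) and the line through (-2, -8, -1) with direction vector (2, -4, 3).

Direction vector d = (2, -4, 3).
AP = (-9, -9, -6), and AP × d = (-51, 15, 54).
|AP × d|² = 5742 and |d|² = 29, so the distance is √(5742/29) = √198 = 3√22.

3√22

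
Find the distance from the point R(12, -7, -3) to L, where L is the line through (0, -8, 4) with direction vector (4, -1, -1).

Direction vector d = (4, -1, -1).
AP = (12, 1, -7), and AP × d = (-8, -16, -16).
|AP × d|² = 576 and |d|² = 18, so the distance is √(576/18) = √32 = 4√2.

4√2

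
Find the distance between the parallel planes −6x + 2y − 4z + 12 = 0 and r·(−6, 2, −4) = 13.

Both planes have normal n = (−6, 2, −4), |n| = 2√14. Any point on the first plane is at distance |13 − (-12)|/|n| = 25/(2√14) = 25√14/28 from the second.

25√14/28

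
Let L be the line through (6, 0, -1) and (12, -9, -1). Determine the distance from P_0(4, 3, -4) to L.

3

A direction vector is d = (6, -9, 0).
AP = (-2, 3, -3), and AP × d = (-27, -18, 0).
|AP × d|² = 1053 and |d|² = 117, so the distance is √(1053/117) = √9 = 3.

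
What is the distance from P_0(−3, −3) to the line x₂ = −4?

d = |0·(-3) + 1·(-3) − (-4)| / √(0 + 1) = |1|/1 = 1.

1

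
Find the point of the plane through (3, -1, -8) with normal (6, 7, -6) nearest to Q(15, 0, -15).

The perpendicular from Q has direction n = (6, 7, -6): r = (15, 0, -15) + t(6, 7, -6).
Substitute into the plane: n·(Q + tn) = 59 gives 180 + 121t = 59, so t = -1.
Foot = (15, 0, -15) + (-1)·(6, 7, -6) = (9, -7, -9).

(9, -7, -9)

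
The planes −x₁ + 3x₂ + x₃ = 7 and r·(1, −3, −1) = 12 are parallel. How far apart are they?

Divide the second equation by -1 to match normals: −x₁ + 3x₂ + x₃ = -12.
With common normal n = (−1, 3, 1) (|n| = √11), the distance is |7 − (-12)|/|n| = 19/√11 = 19√11/11.

19/√11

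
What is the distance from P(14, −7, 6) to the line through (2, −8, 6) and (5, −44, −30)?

A direction vector is d = (3, −36, −36).
AP = (12, 1, 0), and AP × d = (−36, 432, −435).
|AP × d|² = 377145 and |d|² = 2601, so the distance is √(377145/2601) = √145.

√145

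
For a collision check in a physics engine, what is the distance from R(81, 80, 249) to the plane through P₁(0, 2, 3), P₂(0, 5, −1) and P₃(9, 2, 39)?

P₁P₂ = (0, 3, −4) and P₁P₃ = (9, 0, 36), so a normal is n = P₁P₂ × P₁P₃ = (108, −36, −27).
d = |108·81 + (-36)·80 + (-27)·249 − (-153)| / √(11664 + 1296 + 729) = |-702| / 117 = 6.

6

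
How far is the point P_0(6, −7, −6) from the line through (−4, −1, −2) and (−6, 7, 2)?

2√17

A direction vector is d = (−2, 8, 4).
AP = (10, −6, −4); AP·d = -84, |AP|² = 152, |d|² = 84.
distance² = |AP|² − (AP·d)²/|d|² = 152 − 7056/84 = 68, so the distance is 2√17.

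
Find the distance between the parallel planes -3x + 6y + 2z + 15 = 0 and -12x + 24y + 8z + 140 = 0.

Divide the second equation by 4 to match normals: -3x + 6y + 2z = -35.
Both planes have normal n = (-3, 6, 2), |n| = 7. Any point on the first plane is at distance |(-35) − (-15)|/|n| = 20/7 from the second.

20/7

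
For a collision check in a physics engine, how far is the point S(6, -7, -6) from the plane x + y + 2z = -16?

n = (1, 1, 2); n·P − (-16) = 3; |n| = √6; distance = 3/√6 = √6/2.

√6/2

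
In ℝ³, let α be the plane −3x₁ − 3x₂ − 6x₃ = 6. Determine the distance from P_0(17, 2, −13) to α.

5√6/6

Normal vector n = (−3, −3, −6), and n·(17, 2, −13) − 6 = 15.
|n| = √(9 + 9 + 36) = 3√6, so the distance is |15|/(3√6) = 5/√6.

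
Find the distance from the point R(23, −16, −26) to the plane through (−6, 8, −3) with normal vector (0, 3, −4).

The plane has equation n·(r − (−6, 8, −3)) = 0, i.e. n·r = 36.
n = (0, 3, −4); n·P − 36 = 20; |n| = 5; distance = 20/5 = 4.

4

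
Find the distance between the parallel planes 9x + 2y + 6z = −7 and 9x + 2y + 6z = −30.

23/11

With common normal n = (9, 2, 6) (|n| = 11), the distance is |(-7) − (-30)|/|n| = 23/11.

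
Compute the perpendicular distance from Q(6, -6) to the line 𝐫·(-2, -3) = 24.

d = |(-2)·6 + (-3)·(-6) − 24| / √(4 + 9) = |-18|/√13 = 18√13/13.

18/√13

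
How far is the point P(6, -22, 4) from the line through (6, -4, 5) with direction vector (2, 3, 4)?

√209

Direction vector d = (2, 3, 4).
AP = (0, -18, -1); AP·d = -58, |AP|² = 325, |d|² = 29.
distance² = |AP|² − (AP·d)²/|d|² = 325 − 3364/29 = 209, so the distance is √209.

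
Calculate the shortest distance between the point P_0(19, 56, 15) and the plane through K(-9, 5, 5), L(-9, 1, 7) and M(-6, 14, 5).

13√14/14

KL = (0, -4, 2) and KM = (3, 9, 0), so a normal is n = KL × KM = (-18, 6, 12).
Then n·(19, 56, 15) - 252 = -78.
|n| = √(324 + 36 + 144) = 6√14, so the distance is |-78|/(6√14) = 13√14/14.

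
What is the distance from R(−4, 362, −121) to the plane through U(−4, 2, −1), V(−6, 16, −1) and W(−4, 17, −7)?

8

UV = (−2, 14, 0) and UW = (0, 15, −6), so a normal is n = UV × UW = (−84, −12, −30).
d = |(-84)·(-4) + (-12)·362 + (-30)·(-121) − 342| / √(7056 + 144 + 900) = |-720| / 90 = 8.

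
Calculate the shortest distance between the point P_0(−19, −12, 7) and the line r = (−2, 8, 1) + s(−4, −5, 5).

√131

Direction vector d = (−4, −5, 5).
AP = (−17, −20, 6), and AP × d = (−70, 61, 5).
|AP × d|² = 8646 and |d|² = 66, so the distance is √(8646/66) = √131.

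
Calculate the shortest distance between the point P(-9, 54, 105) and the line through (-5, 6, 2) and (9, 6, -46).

√2929

A direction vector is d = (14, 0, -48).
AP = (-4, 48, 103); AP·d = -5000, |AP|² = 12929, |d|² = 2500.
distance² = |AP|² − (AP·d)²/|d|² = 12929 − 25000000/2500 = 2929, so the distance is √2929.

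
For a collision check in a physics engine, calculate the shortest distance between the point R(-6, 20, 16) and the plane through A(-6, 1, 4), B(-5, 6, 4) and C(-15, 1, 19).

17/√35

AB = (1, 5, 0) and AC = (-9, 0, 15), so a normal is n = AB × AC = (75, -15, 45).
d = |75·(-6) + (-15)·20 + 45·16 − (-285)| / √(5625 + 225 + 2025) = |255| / (15√35) = 17√35/35.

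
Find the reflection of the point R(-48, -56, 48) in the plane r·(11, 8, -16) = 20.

With n = (11, 8, -16), the signed offset is (n·R − 20)/|n|² = -1764/441 = -4.
R' = R − 2t·n = (-48, -56, 48) − (-8)·(11, 8, -16) = (40, 8, -80).

(40, 8, -80)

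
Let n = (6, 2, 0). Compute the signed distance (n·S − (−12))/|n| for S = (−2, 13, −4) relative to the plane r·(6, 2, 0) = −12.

13/√10

n·S − (-12) = 26.
|n| = 2√10, so the signed distance is 13/√10.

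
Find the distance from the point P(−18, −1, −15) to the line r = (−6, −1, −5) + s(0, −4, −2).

Direction vector d = (0, −4, −2).
AP = (−12, 0, −10), and AP × d = (−40, −24, 48).
|AP × d|² = 4480 and |d|² = 20, so the distance is √(4480/20) = √224 = 4√14.

4√14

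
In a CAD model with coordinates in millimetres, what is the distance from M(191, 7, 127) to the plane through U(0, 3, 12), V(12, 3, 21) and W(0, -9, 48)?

5

UV = (12, 0, 9) and UW = (0, -12, 36), so a normal is n = UV × UW = (108, -432, -144).
n = (108, -432, -144); n·P − (-3024) = 2340; |n| = 468; distance = 2340/468 = 5.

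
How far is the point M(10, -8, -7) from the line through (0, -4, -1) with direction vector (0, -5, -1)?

Direction vector d = (0, -5, -1).
AP = (10, -4, -6); AP·d = 26, |AP|² = 152, |d|² = 26.
distance² = |AP|² − (AP·d)²/|d|² = 152 − 676/26 = 126, so the distance is 3√14.

3√14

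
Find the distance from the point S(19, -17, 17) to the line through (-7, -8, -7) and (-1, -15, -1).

A direction vector is d = (6, -7, 6).
AP = (26, -9, 24); AP·d = 363, |AP|² = 1333, |d|² = 121.
distance² = |AP|² − (AP·d)²/|d|² = 1333 − 131769/121 = 244, so the distance is 2√61.

2√61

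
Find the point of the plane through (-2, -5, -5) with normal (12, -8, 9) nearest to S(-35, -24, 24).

(-607/17, -400/17, 399/17)

The perpendicular from S has direction n = (12, -8, 9): r = (-35, -24, 24) + μ(12, -8, 9).
Substitute into the plane: n·(S + μn) = -29 gives -12 + 289μ = -29, so μ = -1/17.
Foot = (-35, -24, 24) + (-1/17)·(12, -8, 9) = (-607/17, -400/17, 399/17).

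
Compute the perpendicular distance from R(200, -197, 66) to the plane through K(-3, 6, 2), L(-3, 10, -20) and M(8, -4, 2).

KL = (0, 4, -22) and KM = (11, -10, 0), so a normal is n = KL × KM = (-220, -242, -44).
Then n·(200, -197, 66) - (-880) = 1650.
|n| = √(48400 + 58564 + 1936) = 330, so the distance is |1650|/330 = 5.

5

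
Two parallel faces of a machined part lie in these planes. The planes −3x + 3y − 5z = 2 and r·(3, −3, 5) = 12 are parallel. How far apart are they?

Divide the second equation by -1 to match normals: −3x + 3y − 5z = -12.
With common normal n = (−3, 3, −5) (|n| = √43), the distance is |2 − (-12)|/|n| = 14/√43 = 14√43/43.

14/√43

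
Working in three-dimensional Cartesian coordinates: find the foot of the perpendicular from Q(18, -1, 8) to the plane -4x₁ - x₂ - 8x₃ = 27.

The perpendicular from Q has direction n = (-4, -1, -8): r = (18, -1, 8) + t(-4, -1, -8).
Substitute into the plane: n·(Q + tn) = 27 gives -135 + 81t = 27, so t = 2.
Foot = (18, -1, 8) + 2·(-4, -1, -8) = (10, -3, -8).

(10, -3, -8)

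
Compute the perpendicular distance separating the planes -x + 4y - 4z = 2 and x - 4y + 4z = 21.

23/√33

Divide the second equation by -1 to match normals: -x + 4y - 4z = -21.
With common normal n = (-1, 4, -4) (|n| = √33), the distance is |2 − (-21)|/|n| = 23/√33 = 23√33/33.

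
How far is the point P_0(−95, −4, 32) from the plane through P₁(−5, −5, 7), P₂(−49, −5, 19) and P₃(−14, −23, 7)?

7/23

P₁P₂ = (−44, 0, 12) and P₁P₃ = (−9, −18, 0), so a normal is n = P₁P₂ × P₁P₃ = (216, −108, 792).
n = (216, −108, 792); n·P − 5004 = 252; |n| = 828; distance = 252/828 = 7/23.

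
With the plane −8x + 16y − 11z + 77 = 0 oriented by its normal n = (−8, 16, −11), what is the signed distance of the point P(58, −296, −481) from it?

8

n·P − (-77) = 168.
|n| = 21, so the signed distance is 168/21 = 8.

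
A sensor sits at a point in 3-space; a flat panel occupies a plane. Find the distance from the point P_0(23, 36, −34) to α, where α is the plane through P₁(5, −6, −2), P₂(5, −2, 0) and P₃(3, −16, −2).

P₁P₂ = (0, 4, 2) and P₁P₃ = (−2, −10, 0), so a normal is n = P₁P₂ × P₁P₃ = (20, −4, 8).
Then n·(23, 36, −34) − 108 = −64.
|n| = √(400 + 16 + 64) = 4√30, so the distance is |-64|/(4√30) = 16/√30.

16/√30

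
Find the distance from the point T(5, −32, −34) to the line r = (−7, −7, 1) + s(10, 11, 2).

√1769

Direction vector d = (10, 11, 2).
AP = (12, −25, −35), and AP × d = (335, −374, 382).
|AP × d|² = 398025 and |d|² = 225, so the distance is √(398025/225) = √1769.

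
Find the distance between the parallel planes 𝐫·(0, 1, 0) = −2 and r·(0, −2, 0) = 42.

Divide the second equation by -2 to match normals: y = -21.
Both planes have normal n = (0, 1, 0), |n| = 1. Any point on the first plane is at distance |(-21) − (-2)|/|n| = 19/1 = 19 from the second.

19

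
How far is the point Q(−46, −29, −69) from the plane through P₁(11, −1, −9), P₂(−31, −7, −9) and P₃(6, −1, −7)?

22/15

P₁P₂ = (−42, −6, 0) and P₁P₃ = (−5, 0, 2), so a normal is n = P₁P₂ × P₁P₃ = (−12, 84, −30).
d = |(-12)·(-46) + 84·(-29) + (-30)·(-69) − 54| / √(144 + 7056 + 900) = |132| / 90 = 22/15.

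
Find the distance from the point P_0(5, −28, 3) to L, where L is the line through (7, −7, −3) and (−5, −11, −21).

√481

A direction vector is d = (−12, −4, −18).
AP = (−2, −21, 6); AP·d = 0, |AP|² = 481, |d|² = 484.
distance² = |AP|² − (AP·d)²/|d|² = 481 − 0/484 = 481, so the distance is √481.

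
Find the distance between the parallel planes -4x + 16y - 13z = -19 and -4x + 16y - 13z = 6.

With common normal n = (-4, 16, -13) (|n| = 21), the distance is |(-19) − 6|/|n| = 25/21.

25/21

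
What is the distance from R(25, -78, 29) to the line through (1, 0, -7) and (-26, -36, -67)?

6√221

A direction vector is d = (-27, -36, -60).
AP = (24, -78, 36); AP·d = 0, |AP|² = 7956, |d|² = 5625.
distance² = |AP|² − (AP·d)²/|d|² = 7956 − 0/5625 = 7956, so the distance is 6√221.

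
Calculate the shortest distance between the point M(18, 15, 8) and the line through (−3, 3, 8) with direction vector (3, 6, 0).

6√5

Direction vector d = (3, 6, 0).
AP = (21, 12, 0), and AP × d = (0, 0, 90).
|AP × d|² = 8100 and |d|² = 45, so the distance is √(8100/45) = √180 = 6√5.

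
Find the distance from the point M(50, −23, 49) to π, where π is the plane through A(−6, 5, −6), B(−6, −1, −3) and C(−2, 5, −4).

AB = (0, −6, 3) and AC = (4, 0, 2), so a normal is n = AB × AC = (−12, 12, 24).
n = (−12, 12, 24); n·P − (-12) = 312; |n| = 12√6; distance = 312/(12√6) = 13√6/3.

26/√6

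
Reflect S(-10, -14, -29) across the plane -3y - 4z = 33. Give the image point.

With n = (0, -3, -4), the signed offset is (n·S − 33)/|n|² = 125/25 = 5.
S' = S − 2t·n = (-10, -14, -29) − 10·(0, -3, -4) = (-10, 16, 11).

(-10, 16, 11)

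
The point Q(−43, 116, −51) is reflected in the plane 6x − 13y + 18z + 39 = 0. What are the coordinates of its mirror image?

(17, -14, 129)

With n = (6, −13, 18), the signed offset is (n·Q − (-39))/|n|² = -2645/529 = -5.
Q' = Q − 2t·n = (−43, 116, −51) − (-10)·(6, −13, 18) = (17, −14, 129).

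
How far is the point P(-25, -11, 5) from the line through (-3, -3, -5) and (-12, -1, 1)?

A direction vector is d = (-9, 2, 6).
AP = (-22, -8, 10); AP·d = 242, |AP|² = 648, |d|² = 121.
distance² = |AP|² − (AP·d)²/|d|² = 648 − 58564/121 = 164, so the distance is 2√41.

2√41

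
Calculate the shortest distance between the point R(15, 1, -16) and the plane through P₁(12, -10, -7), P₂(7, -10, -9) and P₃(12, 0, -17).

4/(3√6)

P₁P₂ = (-5, 0, -2) and P₁P₃ = (0, 10, -10), so a normal is n = P₁P₂ × P₁P₃ = (20, -50, -50).
d = |20·15 + (-50)·1 + (-50)·(-16) − 1090| / √(400 + 2500 + 2500) = |-40| / (30√6) = 2√6/9.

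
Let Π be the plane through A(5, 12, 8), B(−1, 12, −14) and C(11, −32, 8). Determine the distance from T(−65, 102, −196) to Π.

2

AB = (−6, 0, −22) and AC = (6, −44, 0), so a normal is n = AB × AC = (−968, −132, 264).
d = |(-968)·(-65) + (-132)·102 + 264·(-196) − (-4312)| / √(937024 + 17424 + 69696) = |2024| / 1012 = 2.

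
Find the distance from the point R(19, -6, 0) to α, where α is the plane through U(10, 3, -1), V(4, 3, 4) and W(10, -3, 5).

UV = (-6, 0, 5) and UW = (0, -6, 6), so a normal is n = UV × UW = (30, 36, 36).
Then n·(19, -6, 0) - 372 = -18.
|n| = √(900 + 1296 + 1296) = 6√97, so the distance is |-18|/(6√97) = 3/√97.

3/√97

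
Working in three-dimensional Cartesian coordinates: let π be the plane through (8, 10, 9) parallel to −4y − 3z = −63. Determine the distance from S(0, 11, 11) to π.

Parallel planes share the normal n = (0, −4, −3); since (8, 10, 9) lies on the plane, its equation is −4y − 3z = -67.
Then n·(0, 11, 11) − (−67) = −10.
|n| = √(0 + 16 + 9) = 5, so the distance is |-10|/5 = 2.

2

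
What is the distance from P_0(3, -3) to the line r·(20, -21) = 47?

76/29

The normal to the line is n = (20, -21) with |n| = 29.
|n·P_0 − 47| = |123 − 47| = 76, so the distance is 76/29.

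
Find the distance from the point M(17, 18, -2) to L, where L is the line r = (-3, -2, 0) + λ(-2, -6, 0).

Direction vector d = (-2, -6, 0).
AP = (20, 20, -2); AP·d = -160, |AP|² = 804, |d|² = 40.
distance² = |AP|² − (AP·d)²/|d|² = 804 − 25600/40 = 164, so the distance is 2√41.

2√41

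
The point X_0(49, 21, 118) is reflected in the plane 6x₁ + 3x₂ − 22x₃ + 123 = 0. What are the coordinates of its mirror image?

With n = (6, 3, −22), the signed offset is (n·X_0 − (-123))/|n|² = -2116/529 = -4.
X_0' = X_0 − 2t·n = (49, 21, 118) − (-8)·(6, 3, −22) = (97, 45, −58).

(97, 45, -58)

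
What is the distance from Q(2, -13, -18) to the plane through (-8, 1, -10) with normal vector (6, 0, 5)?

The plane has equation n·(r − (-8, 1, -10)) = 0, i.e. n·r = -98.
Then n·(2, -13, -18) - (-98) = 20.
|n| = √(36 + 0 + 25) = √61, so the distance is |20|/√61 = 20√61/61.

20/√61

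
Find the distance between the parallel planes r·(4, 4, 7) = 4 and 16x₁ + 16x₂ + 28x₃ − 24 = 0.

Divide the second equation by 4 to match normals: 4x₁ + 4x₂ + 7x₃ = 6.
Both planes have normal n = (4, 4, 7), |n| = 9. Any point on the first plane is at distance |6 − 4|/|n| = 2/9 from the second.

2/9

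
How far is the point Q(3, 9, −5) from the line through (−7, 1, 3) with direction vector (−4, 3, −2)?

Direction vector d = (−4, 3, −2).
AP = (10, 8, −8), and AP × d = (8, 52, 62).
|AP × d|² = 6612 and |d|² = 29, so the distance is √(6612/29) = √228 = 2√57.

2√57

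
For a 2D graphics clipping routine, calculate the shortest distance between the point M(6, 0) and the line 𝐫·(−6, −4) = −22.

7/√13

d = |(-6)·6 + (-4)·0 − (-22)| / √(36 + 16) = |-14|/(2√13) = 7√13/13.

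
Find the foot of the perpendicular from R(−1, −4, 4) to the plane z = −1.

(-1, -4, -1)

n = (0, 0, 1), |n|² = 1, and n·R − (-1) = 5.
t = 5/1 = 5, so the foot is R − t·n = (−1, −4, 4) − 5·(0, 0, 1) = (−1, −4, −1).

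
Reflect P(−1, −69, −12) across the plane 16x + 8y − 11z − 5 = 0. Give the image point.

With n = (16, 8, −11), the signed offset is (n·P − 5)/|n|² = -441/441 = -1.
P' = P − 2t·n = (−1, −69, −12) − (-2)·(16, 8, −11) = (31, −53, −34).

(31, -53, -34)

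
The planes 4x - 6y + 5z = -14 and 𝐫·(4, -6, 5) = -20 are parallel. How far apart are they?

6√77/77

Both planes have normal n = (4, -6, 5), |n| = √77. Any point on the first plane is at distance |(-20) − (-14)|/|n| = 6/√77 = 6√77/77 from the second.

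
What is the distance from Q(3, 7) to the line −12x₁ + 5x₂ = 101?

The normal to the line is n = (−12, 5) with |n| = 13.
|n·Q − 101| = |-1 − 101| = 102, so the distance is 102/13.

102/13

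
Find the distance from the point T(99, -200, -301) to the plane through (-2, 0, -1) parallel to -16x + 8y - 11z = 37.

4

Parallel planes share the normal n = (-16, 8, -11); since (-2, 0, -1) lies on the plane, its equation is -16x + 8y - 11z = 43.
n = (-16, 8, -11); n·P − 43 = 84; |n| = 21; distance = 84/21 = 4.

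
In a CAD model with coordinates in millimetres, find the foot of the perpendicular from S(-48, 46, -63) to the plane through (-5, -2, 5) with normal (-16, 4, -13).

(16, 30, -11)

The perpendicular from S has direction n = (-16, 4, -13): r = (-48, 46, -63) + λ(-16, 4, -13).
Substitute into the plane: n·(S + λn) = 7 gives 1771 + 441λ = 7, so λ = -4.
Foot = (-48, 46, -63) + (-4)·(-16, 4, -13) = (16, 30, -11).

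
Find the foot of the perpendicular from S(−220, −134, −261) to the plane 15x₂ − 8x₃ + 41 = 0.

The perpendicular from S has direction n = (0, 15, −8): r = (−220, −134, −261) + t(0, 15, −8).
Substitute into the plane: n·(S + tn) = -41 gives 78 + 289t = -41, so t = -7/17.
Foot = (−220, −134, −261) + (-7/17)·(0, 15, −8) = (−220, −2383/17, −4381/17).

(-220, -2383/17, -4381/17)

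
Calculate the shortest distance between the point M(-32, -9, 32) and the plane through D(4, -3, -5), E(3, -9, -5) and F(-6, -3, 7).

25√62/62

DE = (-1, -6, 0) and DF = (-10, 0, 12), so a normal is n = DE × DF = (-72, 12, -60).
n = (-72, 12, -60); n·P − (-24) = 300; |n| = 12√62; distance = 300/(12√62) = 25√62/62.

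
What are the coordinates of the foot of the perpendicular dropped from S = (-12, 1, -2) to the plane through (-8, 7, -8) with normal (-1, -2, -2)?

(-104/9, 17/9, -10/9)

n = (-1, -2, -2), |n|² = 9, and n·S − 10 = 4.
t = 4/9, so the foot is S − t·n = (-12, 1, -2) − (4/9)·(-1, -2, -2) = (-104/9, 17/9, -10/9).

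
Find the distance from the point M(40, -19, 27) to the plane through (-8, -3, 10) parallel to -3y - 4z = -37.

Parallel planes share the normal n = (0, -3, -4); since (-8, -3, 10) lies on the plane, its equation is -3y - 4z = -31.
d = |(-3)·(-19) + (-4)·27 − (-31)| / √(0 + 9 + 16) = |-20| / 5 = 4.

4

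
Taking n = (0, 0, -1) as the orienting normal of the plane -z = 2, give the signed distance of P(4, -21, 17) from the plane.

n·P − 2 = -19.
|n| = 1, so the signed distance is -19/1 = -19.

-19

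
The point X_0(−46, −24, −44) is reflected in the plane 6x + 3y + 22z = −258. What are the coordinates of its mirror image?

n = (6, 3, 22), |n|² = 529, n·X_0 − (-258) = -1058, so t = -1058/529 = -2.
Foot F = X_0 − (-2)·n = (−34, −18, 0); the reflection is 2F − X_0 = (−22, −12, 44).

(-22, -12, 44)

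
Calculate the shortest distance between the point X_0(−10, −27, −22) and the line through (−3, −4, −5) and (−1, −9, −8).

A direction vector is d = (2, −5, −3).
AP = (−7, −23, −17); AP·d = 152, |AP|² = 867, |d|² = 38.
distance² = |AP|² − (AP·d)²/|d|² = 867 − 23104/38 = 259, so the distance is √259.

√259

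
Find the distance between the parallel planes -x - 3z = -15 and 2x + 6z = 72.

21/√10

Divide the second equation by -2 to match normals: -x - 3z = -36.
With common normal n = (-1, 0, -3) (|n| = √10), the distance is |(-15) − (-36)|/|n| = 21/√10 = 21√10/10.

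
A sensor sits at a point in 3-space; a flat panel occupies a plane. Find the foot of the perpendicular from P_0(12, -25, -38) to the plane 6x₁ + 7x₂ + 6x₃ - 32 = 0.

(30, -4, -20)

n = (6, 7, 6), |n|² = 121, and n·P_0 − 32 = -363.
t = -363/121 = -3, so the foot is P_0 − t·n = (12, -25, -38) − (-3)·(6, 7, 6) = (30, -4, -20).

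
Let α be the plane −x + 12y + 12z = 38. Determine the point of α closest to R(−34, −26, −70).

(-38, 22, -22)

The perpendicular from R has direction n = (−1, 12, 12): r = (−34, −26, −70) + λ(−1, 12, 12).
Substitute into the plane: n·(R + λn) = 38 gives -1118 + 289λ = 38, so λ = 4.
Foot = (−34, −26, −70) + 4·(−1, 12, 12) = (−38, 22, −22).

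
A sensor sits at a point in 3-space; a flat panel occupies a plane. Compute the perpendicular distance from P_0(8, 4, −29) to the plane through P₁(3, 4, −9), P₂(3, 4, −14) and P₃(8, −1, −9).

5/√2

P₁P₂ = (0, 0, −5) and P₁P₃ = (5, −5, 0), so a normal is n = P₁P₂ × P₁P₃ = (−25, −25, 0).
Then n·(8, 4, −29) − (−175) = −125.
|n| = √(625 + 625 + 0) = 25√2, so the distance is |-125|/(25√2) = 5√2/2.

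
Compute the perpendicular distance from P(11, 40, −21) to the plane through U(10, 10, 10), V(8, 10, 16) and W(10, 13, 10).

14√10/5

UV = (−2, 0, 6) and UW = (0, 3, 0), so a normal is n = UV × UW = (−18, 0, −6).
Then n·(11, 40, −21) − (−240) = 168.
|n| = √(324 + 0 + 36) = 6√10, so the distance is |168|/(6√10) = 28/√10.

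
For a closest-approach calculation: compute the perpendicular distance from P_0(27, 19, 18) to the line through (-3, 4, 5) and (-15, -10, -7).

A direction vector is d = (-12, -14, -12).
AP = (30, 15, 13), and AP × d = (2, 204, -240).
|AP × d|² = 99220 and |d|² = 484, so the distance is √(99220/484) = √205.

√205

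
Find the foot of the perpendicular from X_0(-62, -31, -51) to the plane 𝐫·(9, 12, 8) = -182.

The perpendicular from X_0 has direction n = (9, 12, 8): r = (-62, -31, -51) + μ(9, 12, 8).
Substitute into the plane: n·(X_0 + μn) = -182 gives -1338 + 289μ = -182, so μ = 4.
Foot = (-62, -31, -51) + 4·(9, 12, 8) = (-26, 17, -19).

(-26, 17, -19)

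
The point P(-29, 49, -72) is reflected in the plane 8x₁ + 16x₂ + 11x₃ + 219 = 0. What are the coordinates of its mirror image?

(-593/21, 1061/21, -1490/21)

n = (8, 16, 11), |n|² = 441, n·P − (-219) = -21, so t = -21/441 = -1/21.
Foot F = P − (-1/21)·n = (-601/21, 1045/21, -1501/21); the reflection is 2F − P = (-593/21, 1061/21, -1490/21).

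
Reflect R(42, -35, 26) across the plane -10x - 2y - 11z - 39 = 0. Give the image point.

(-18, -47, -40)

n = (-10, -2, -11), |n|² = 225, n·R − 39 = -675, so t = -675/225 = -3.
Foot F = R − (-3)·n = (12, -41, -7); the reflection is 2F − R = (-18, -47, -40).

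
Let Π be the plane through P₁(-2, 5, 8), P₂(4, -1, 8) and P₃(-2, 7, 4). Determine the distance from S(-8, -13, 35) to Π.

P₁P₂ = (6, -6, 0) and P₁P₃ = (0, 2, -4), so a normal is n = P₁P₂ × P₁P₃ = (24, 24, 12).
d = |24·(-8) + 24·(-13) + 12·35 − 168| / √(576 + 576 + 144) = |-252| / 36 = 7.

7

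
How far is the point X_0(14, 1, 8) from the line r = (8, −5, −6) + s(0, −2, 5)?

2√38

Direction vector d = (0, −2, 5).
AP = (6, 6, 14); AP·d = 58, |AP|² = 268, |d|² = 29.
distance² = |AP|² − (AP·d)²/|d|² = 268 − 3364/29 = 152, so the distance is 2√38.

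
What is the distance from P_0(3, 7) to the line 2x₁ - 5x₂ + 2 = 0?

The normal to the line is n = (2, -5) with |n| = √29.
|n·P_0 − (-2)| = |-29 − (-2)| = 27, so the distance is 27/√29 = 27√29/29.

27/√29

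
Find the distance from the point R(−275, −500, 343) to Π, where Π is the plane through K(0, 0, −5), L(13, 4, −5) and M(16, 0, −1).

8

KL = (13, 4, 0) and KM = (16, 0, 4), so a normal is n = KL × KM = (16, −52, −64).
Then n·(−275, −500, 343) − 320 = −672.
|n| = √(256 + 2704 + 4096) = 84, so the distance is |-672|/84 = 8.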